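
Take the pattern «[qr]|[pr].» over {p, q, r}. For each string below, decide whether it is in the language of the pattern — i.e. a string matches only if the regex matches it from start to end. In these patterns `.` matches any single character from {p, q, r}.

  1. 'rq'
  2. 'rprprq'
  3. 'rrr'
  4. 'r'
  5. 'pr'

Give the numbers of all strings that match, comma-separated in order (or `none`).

1, 4, 5

1. 'rq' → match
2. 'rprprq' → no match
3. 'rrr' → no match
4. 'r' → match
5. 'pr' → match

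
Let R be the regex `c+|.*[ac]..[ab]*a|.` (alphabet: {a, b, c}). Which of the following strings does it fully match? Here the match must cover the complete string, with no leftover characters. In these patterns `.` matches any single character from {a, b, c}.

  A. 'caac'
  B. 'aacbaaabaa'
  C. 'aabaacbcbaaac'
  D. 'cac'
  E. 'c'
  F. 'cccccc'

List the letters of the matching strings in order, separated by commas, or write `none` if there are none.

B, E, F

A → no match
B → match
C → no match
D → no match
E → match
F → match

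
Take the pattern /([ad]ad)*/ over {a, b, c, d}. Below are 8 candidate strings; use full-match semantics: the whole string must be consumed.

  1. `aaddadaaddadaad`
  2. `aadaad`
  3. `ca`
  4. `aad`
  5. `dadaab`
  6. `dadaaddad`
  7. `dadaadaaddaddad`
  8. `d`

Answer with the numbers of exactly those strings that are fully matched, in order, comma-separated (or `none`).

1, 2, 4, 6, 7

1 → match
2 → match
3 → no match
4 → match
5 → no match
6 → match
7 → match
8 → no match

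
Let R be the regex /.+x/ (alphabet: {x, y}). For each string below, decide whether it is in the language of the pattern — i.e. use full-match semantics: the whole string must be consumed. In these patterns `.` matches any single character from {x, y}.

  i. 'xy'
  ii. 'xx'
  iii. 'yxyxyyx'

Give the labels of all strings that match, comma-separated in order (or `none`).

i. 'xy' → no match — must end with 'x'
ii. 'xx' → match
iii. 'yxyxyyx' → match

ii, iii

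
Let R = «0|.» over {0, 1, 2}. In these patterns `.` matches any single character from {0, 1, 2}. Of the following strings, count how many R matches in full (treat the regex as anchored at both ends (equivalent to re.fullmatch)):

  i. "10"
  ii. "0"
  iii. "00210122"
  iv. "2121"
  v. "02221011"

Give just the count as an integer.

i → no match
ii → match
iii → no match
iv → no match
v → no match
Total matched: 1

1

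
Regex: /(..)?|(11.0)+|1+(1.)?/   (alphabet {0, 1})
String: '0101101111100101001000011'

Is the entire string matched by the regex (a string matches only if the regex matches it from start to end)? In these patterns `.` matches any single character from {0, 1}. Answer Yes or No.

No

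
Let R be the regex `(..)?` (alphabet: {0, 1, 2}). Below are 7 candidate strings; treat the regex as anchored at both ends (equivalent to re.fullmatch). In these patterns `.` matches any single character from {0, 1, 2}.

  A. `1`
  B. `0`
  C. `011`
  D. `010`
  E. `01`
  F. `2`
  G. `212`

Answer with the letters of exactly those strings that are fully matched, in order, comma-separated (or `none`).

A → no match
B → no match
C → no match
D → no match
E → match
F → no match
G → no match

E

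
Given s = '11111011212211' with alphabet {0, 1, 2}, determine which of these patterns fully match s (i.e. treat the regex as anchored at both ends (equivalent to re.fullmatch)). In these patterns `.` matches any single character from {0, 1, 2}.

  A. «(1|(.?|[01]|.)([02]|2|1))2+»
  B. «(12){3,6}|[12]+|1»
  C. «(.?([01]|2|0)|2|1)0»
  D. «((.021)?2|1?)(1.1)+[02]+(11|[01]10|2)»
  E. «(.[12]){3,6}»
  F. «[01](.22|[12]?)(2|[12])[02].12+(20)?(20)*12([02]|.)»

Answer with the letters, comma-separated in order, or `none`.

D

A → no match — must end with '2'
B → no match
C → no match — must end with '0'
D → match
E → no match
F → no match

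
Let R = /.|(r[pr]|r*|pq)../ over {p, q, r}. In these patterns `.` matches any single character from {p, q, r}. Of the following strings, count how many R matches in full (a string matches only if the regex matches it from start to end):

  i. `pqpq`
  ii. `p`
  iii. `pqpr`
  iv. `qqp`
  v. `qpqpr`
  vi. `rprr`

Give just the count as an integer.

i. `pqpq` → match
ii. `p` → match
iii. `pqpr` → match
iv. `qqp` → no match
v. `qpqpr` → no match
vi. `rprr` → match
Total matched: 4

4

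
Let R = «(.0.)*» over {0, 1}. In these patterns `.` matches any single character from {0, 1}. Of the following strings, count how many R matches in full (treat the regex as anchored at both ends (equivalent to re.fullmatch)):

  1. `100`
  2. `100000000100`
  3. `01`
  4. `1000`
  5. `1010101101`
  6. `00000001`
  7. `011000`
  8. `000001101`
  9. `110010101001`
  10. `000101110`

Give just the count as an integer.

1 → match
2 → match
3 → no match
4 → no match
5 → no match
6 → no match
7 → no match
8 → match
9 → no match
10 → no match
Total matched: 3

3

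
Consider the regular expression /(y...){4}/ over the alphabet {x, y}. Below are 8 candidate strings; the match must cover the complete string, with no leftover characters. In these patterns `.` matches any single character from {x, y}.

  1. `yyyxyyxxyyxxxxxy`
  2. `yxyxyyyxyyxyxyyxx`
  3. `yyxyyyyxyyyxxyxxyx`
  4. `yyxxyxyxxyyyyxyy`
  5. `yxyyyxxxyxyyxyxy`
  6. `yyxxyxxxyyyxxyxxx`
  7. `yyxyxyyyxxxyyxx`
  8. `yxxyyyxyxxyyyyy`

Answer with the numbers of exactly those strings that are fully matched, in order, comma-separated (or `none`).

1 → no match
2 → no match
3 → no match
4 → no match
5 → no match
6 → no match
7 → no match
8 → no match

none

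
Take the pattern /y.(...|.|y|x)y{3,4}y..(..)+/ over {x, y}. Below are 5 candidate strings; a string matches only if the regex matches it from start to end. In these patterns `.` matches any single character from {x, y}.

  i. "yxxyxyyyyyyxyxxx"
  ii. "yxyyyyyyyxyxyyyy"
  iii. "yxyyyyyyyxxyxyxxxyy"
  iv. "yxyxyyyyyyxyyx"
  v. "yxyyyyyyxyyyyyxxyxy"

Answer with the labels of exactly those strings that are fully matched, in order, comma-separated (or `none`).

i, ii, iii, iv, v

i → match
ii → match
iii → match
iv → match
v → match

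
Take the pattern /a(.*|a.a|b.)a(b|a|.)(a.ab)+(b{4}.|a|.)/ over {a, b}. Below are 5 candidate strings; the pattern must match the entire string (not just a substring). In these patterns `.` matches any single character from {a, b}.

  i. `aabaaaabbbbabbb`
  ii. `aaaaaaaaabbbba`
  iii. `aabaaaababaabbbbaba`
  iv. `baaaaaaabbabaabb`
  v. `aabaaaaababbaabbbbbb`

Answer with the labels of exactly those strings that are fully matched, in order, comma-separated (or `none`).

i → no match
ii → no match
iii → no match
iv → no match — must start with `a`
v → no match

none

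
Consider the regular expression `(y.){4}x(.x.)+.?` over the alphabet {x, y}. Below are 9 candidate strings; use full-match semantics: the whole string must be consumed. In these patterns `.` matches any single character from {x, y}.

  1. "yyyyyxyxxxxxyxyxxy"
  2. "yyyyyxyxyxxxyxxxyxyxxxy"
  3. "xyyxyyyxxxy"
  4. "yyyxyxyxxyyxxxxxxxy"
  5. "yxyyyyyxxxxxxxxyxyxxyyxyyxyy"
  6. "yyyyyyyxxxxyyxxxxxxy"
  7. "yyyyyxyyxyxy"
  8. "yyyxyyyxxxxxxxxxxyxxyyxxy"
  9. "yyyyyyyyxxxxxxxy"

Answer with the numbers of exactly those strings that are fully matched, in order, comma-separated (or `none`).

1, 5, 7, 8, 9

1 → match
2 → no match
3 → no match — must start with "y"
4 → no match
5 → match
6 → no match
7 → match
8 → match
9 → match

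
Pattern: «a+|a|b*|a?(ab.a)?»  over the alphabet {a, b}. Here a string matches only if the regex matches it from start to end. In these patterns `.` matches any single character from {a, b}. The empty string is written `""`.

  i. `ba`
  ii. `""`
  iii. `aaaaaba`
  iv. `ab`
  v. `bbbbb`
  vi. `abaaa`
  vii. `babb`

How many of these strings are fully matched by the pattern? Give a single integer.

i → no match
ii → match
iii → no match
iv → no match
v → match
vi → no match
vii → no match
Total matched: 2

2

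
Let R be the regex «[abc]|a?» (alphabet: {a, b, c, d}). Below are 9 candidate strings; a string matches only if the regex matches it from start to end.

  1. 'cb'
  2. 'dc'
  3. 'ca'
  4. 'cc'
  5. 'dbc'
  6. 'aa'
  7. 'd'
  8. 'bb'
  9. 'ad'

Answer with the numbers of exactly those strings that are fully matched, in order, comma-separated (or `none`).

1 → no match
2 → no match
3 → no match
4 → no match
5 → no match
6 → no match
7 → no match
8 → no match
9 → no match

none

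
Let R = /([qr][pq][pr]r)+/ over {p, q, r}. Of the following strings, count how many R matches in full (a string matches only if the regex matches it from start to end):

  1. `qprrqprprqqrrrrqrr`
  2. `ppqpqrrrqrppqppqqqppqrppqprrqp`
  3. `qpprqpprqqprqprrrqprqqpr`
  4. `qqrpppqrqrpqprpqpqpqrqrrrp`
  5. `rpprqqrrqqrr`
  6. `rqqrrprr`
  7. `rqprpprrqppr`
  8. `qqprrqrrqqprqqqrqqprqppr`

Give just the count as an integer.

2

1 → no match
2 → no match — must end with `r`
3 → match
4 → no match — must end with `r`
5 → match
6 → no match
7 → no match
8 → no match
Total matched: 2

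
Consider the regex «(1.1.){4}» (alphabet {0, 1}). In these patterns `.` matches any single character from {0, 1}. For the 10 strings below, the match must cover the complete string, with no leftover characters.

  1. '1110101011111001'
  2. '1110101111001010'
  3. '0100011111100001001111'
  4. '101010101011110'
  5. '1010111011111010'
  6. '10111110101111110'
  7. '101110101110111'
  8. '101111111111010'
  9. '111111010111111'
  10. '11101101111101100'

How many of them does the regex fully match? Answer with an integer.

1 → no match
2 → no match
3 → no match — must start with '1'
4 → no match
5 → match
6 → no match
7 → no match
8 → no match
9 → no match
10 → no match
Total matched: 1

1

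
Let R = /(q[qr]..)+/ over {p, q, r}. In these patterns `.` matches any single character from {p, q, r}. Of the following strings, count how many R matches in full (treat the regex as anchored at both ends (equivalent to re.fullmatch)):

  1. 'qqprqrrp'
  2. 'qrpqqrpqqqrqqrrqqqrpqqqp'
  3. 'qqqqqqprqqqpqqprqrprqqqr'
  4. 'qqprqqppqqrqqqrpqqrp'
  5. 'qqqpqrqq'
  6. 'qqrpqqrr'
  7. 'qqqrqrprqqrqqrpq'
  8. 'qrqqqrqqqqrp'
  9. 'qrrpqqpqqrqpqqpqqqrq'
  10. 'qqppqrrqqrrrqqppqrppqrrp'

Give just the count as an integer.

1 → match
2 → match
3 → match
4 → match
5 → match
6 → match
7 → match
8 → match
9 → match
10 → match
Total matched: 10

10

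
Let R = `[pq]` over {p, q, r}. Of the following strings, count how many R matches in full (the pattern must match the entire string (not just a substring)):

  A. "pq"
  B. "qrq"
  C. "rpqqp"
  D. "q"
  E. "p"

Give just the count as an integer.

2

A → no match
B → no match
C → no match
D → match
E → match
Total matched: 2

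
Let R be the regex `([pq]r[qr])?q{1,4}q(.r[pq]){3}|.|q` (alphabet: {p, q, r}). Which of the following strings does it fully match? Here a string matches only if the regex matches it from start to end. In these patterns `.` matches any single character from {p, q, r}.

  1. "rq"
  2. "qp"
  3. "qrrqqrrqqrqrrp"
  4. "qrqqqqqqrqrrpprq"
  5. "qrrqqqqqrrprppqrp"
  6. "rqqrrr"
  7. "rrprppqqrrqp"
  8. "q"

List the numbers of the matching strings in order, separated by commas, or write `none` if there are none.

1. "rq" → no match
2. "qp" → no match
3 → match
4 → match
5 → no match
6. "rqqrrr" → no match
7. "rrprppqqrrqp" → no match
8. "q" → match

3, 4, 8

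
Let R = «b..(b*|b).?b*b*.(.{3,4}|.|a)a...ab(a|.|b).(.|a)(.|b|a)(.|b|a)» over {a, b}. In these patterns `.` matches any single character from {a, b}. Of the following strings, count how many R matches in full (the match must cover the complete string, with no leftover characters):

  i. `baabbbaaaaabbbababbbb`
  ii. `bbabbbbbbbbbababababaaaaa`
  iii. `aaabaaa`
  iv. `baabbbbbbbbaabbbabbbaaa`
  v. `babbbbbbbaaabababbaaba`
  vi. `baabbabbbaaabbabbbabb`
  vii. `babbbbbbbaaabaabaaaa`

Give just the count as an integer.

i → match
ii → match
iii → no match — must start with `b`
iv → match
v → match
vi → match
vii → no match
Total matched: 5

5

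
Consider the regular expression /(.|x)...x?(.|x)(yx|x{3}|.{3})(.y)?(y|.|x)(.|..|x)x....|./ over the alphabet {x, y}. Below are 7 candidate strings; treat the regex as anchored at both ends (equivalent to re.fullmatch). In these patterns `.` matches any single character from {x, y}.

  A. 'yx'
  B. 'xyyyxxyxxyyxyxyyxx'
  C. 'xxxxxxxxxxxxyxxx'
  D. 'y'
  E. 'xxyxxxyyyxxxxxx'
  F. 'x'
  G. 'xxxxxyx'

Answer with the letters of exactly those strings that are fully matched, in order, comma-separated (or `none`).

B, C, D, E, F

A → no match
B → match
C → match
D → match
E → match
F → match
G → no match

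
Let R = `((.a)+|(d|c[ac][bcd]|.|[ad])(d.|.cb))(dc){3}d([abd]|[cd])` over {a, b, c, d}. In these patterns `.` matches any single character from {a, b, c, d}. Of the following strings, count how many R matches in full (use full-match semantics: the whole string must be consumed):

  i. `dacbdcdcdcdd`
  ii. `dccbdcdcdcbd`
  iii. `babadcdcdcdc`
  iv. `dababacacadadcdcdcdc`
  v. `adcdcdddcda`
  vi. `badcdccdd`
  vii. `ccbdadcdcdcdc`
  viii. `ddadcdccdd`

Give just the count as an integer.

i → match
ii → no match
iii → match
iv → match
v → no match
vi → no match
vii → match
viii → no match
Total matched: 4

4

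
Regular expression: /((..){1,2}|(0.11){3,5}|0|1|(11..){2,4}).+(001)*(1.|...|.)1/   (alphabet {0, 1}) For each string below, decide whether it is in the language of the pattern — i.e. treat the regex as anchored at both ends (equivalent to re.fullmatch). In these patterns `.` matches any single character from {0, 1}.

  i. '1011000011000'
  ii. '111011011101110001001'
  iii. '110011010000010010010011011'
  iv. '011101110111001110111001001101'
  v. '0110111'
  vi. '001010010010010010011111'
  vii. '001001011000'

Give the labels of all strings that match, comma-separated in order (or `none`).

i → no match — must end with '1'
ii → match
iii → match
iv → match
v → match
vi → match
vii → no match — must end with '1'

ii, iii, iv, v, vi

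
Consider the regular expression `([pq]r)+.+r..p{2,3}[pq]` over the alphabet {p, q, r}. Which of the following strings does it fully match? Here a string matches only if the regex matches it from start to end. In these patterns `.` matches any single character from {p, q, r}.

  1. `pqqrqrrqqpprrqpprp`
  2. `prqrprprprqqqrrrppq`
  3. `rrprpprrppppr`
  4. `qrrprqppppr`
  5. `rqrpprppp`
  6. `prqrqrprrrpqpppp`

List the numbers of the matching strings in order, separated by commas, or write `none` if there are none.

1 → no match
2 → match
3 → no match
4 → no match
5 → no match
6 → match

2, 6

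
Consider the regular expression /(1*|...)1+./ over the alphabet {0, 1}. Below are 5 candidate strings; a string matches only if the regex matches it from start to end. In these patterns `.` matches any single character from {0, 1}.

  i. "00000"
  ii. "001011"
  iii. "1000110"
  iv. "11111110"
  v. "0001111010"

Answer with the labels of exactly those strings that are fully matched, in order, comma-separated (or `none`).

iv

i → no match
ii → no match
iii → no match
iv → match
v → no match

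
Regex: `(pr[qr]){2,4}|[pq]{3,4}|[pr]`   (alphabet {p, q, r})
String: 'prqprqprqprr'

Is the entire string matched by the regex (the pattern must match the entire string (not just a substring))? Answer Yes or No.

Yes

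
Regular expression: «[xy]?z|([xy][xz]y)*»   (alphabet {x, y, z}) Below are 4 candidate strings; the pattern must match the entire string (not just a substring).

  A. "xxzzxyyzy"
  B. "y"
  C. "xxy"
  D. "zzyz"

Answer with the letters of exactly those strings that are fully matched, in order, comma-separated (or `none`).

C

A. "xxzzxyyzy" → no match
B. "y" → no match
C. "xxy" → match
D. "zzyz" → no match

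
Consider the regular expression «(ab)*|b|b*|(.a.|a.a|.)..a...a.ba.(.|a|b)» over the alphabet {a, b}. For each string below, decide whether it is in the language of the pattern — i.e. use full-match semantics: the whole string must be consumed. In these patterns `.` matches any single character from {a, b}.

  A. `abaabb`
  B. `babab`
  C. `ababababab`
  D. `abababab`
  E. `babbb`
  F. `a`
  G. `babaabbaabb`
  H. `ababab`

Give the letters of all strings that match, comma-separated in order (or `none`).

C, D, H

A → no match
B → no match
C → match
D → match
E → no match
F → no match
G → no match
H → match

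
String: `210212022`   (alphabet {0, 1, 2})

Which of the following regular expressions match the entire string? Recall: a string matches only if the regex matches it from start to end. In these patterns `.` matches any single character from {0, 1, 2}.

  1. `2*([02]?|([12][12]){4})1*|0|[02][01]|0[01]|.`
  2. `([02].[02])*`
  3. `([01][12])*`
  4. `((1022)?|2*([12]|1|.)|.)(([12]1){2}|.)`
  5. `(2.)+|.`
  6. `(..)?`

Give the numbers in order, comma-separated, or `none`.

2

1 → no match
2 → match
3 → no match
4 → no match
5 → no match
6 → no match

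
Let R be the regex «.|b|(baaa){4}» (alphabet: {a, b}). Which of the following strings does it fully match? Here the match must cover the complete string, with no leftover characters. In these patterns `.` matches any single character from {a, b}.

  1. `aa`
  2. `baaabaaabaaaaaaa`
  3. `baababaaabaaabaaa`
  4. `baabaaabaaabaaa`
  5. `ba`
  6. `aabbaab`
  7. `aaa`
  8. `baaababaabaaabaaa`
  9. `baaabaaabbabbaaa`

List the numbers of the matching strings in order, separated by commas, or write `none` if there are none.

1 → no match
2 → no match
3 → no match
4 → no match
5 → no match
6 → no match
7 → no match
8 → no match
9 → no match

none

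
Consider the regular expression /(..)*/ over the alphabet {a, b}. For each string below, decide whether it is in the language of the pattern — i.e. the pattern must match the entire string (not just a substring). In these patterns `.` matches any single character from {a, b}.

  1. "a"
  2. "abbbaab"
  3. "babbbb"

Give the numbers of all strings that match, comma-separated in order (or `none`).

3

1 → no match
2 → no match
3 → match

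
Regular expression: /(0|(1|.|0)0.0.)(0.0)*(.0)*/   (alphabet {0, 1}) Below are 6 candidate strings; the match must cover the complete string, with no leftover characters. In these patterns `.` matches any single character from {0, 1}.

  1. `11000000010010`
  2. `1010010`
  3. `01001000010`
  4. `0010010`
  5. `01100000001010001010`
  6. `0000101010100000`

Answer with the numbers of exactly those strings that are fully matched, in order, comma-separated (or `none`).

1 → no match
2. `1010010` → match
3. `01001000010` → no match
4. `0010010` → match
5 → no match
6 → match

2, 4, 6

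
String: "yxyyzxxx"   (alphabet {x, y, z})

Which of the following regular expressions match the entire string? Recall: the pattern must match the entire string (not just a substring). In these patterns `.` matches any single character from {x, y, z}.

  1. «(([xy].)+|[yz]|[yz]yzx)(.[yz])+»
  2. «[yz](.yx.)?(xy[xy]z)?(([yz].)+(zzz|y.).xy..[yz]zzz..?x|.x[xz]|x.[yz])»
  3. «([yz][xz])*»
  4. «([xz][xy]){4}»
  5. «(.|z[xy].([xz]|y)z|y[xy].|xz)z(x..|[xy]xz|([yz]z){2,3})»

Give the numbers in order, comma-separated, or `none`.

2

1 → no match
2 → match
3 → no match
4 → no match
5 → no match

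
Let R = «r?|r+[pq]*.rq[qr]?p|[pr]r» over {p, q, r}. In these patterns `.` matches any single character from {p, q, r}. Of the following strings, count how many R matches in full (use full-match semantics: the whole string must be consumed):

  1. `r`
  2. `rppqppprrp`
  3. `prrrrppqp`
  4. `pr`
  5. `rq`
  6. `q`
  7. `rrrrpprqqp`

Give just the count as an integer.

3

1. `r` → match
2. `rppqppprrp` → no match
3. `prrrrppqp` → no match
4. `pr` → match
5. `rq` → no match
6. `q` → no match
7. `rrrrpprqqp` → match
Total matched: 3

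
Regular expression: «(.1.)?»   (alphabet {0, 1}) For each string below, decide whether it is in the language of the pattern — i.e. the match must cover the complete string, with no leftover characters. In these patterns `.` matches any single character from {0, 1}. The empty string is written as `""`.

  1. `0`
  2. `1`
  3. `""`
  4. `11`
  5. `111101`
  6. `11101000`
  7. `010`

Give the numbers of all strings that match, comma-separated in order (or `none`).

3, 7

1 → no match
2 → no match
3 → match
4 → no match
5 → no match
6 → no match
7 → match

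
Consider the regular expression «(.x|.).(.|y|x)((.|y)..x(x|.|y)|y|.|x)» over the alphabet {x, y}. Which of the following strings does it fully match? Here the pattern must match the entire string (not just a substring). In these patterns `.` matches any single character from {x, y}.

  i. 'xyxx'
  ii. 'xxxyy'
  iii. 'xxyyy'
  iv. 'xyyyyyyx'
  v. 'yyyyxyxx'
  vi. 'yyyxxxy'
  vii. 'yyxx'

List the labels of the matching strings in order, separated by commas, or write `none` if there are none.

i, ii, iii, v, vii

i → match
ii → match
iii → match
iv → no match
v → match
vi → no match
vii → match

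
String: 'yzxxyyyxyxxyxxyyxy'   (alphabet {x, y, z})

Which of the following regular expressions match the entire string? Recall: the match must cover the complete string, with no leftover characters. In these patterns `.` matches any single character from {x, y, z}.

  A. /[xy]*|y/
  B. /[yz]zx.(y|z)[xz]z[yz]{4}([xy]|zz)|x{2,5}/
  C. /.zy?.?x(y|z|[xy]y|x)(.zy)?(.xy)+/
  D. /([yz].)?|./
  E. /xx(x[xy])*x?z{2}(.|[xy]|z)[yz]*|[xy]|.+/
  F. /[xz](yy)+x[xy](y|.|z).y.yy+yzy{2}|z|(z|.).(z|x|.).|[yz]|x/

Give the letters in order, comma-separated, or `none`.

C, E

A → no match
B → no match
C → match
D → no match
E → match
F → no match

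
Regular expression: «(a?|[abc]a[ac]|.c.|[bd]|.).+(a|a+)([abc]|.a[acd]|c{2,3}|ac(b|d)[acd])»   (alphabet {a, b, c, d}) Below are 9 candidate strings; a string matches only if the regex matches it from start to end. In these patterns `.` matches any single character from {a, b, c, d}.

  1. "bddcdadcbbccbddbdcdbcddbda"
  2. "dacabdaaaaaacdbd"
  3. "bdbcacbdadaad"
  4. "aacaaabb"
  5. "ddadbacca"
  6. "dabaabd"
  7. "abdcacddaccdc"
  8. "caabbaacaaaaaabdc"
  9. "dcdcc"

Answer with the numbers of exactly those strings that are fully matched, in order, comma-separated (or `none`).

none

1 → no match
2 → no match
3 → no match
4 → no match
5 → no match
6 → no match
7 → no match
8 → no match
9 → no match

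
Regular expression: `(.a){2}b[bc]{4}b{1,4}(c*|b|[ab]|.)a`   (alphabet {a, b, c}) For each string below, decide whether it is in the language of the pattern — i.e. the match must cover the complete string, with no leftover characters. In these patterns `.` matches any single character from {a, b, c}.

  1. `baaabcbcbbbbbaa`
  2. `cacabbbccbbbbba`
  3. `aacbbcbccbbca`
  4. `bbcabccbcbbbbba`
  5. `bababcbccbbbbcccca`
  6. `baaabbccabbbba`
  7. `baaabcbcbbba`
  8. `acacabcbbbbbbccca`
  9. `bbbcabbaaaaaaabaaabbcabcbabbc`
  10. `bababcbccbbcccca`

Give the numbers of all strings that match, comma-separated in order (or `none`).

1, 2, 5, 7, 10

1 → match
2 → match
3 → no match
4 → no match
5 → match
6 → no match
7 → match
8 → no match
9 → no match — must end with `a`
10 → match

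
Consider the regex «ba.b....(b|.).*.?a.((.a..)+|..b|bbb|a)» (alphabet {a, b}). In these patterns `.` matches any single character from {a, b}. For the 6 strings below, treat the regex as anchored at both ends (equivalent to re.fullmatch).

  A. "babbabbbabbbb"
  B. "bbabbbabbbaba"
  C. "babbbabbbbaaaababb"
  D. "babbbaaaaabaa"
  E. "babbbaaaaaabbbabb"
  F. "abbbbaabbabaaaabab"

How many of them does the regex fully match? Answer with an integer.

A → no match
B → no match — must start with "ba"
C → match
D → no match
E → no match
F → no match — must start with "ba"
Total matched: 1

1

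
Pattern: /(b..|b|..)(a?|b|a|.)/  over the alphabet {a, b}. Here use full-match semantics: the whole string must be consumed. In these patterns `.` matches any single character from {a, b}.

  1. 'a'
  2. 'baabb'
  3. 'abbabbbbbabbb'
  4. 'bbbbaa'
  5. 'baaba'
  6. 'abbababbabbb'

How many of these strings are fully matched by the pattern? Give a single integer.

0

1 → no match
2 → no match
3 → no match
4 → no match
5 → no match
6 → no match
Total matched: 0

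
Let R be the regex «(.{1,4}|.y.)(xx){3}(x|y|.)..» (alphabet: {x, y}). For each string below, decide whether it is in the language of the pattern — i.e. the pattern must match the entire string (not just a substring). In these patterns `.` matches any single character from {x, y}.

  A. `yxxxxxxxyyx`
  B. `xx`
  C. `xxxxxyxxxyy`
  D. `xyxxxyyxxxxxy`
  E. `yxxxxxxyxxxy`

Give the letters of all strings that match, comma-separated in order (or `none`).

A

A → match
B → no match
C → no match
D → no match
E → no match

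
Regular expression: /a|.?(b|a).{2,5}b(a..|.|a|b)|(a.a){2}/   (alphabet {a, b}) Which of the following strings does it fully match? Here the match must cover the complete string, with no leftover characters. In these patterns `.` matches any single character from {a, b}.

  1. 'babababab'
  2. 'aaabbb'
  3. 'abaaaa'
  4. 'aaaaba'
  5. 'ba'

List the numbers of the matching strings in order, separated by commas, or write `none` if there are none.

1 → no match
2 → match
3 → match
4 → match
5 → no match

2, 3, 4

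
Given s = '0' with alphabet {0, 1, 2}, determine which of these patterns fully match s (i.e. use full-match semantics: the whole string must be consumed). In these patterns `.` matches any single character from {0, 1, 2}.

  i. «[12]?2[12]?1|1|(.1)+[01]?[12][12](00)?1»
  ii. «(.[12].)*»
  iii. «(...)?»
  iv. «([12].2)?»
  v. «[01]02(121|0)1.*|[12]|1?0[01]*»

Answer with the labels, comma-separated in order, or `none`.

i → no match — must end with '1'
ii → no match
iii → no match
iv → no match
v → match

v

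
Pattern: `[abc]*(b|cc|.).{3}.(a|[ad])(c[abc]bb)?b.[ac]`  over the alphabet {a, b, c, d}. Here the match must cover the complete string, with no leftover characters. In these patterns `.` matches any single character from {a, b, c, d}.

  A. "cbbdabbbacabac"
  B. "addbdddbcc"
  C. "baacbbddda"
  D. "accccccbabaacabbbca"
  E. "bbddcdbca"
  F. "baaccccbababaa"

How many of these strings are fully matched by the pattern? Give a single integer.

A → no match
B → match
C → no match
D → match
E → match
F → match
Total matched: 4

4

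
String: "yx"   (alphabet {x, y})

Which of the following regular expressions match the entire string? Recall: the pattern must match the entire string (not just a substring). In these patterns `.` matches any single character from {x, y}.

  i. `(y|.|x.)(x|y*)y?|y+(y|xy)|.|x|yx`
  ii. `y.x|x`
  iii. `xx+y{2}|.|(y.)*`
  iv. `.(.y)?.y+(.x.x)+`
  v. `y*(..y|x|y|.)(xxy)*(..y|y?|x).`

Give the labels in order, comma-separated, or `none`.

i → match
ii → no match
iii → match
iv → no match
v → match

i, iii, v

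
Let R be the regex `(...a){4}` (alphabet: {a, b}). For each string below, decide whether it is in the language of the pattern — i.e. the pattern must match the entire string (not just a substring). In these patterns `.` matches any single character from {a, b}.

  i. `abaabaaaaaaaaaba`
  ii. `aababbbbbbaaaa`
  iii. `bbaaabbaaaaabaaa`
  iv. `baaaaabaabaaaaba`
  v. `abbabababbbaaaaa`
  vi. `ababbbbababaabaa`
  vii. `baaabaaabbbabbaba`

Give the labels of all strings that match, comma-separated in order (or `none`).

i, iii, iv, v

i → match
ii → no match
iii → match
iv → match
v → match
vi → no match
vii → no match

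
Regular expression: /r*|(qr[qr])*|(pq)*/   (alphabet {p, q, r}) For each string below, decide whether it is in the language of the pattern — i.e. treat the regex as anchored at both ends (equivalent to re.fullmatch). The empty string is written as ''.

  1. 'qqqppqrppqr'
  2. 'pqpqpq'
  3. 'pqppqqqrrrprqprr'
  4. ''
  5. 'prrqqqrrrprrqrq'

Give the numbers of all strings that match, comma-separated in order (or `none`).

2, 4

1 → no match
2 → match
3 → no match
4 → match
5 → no match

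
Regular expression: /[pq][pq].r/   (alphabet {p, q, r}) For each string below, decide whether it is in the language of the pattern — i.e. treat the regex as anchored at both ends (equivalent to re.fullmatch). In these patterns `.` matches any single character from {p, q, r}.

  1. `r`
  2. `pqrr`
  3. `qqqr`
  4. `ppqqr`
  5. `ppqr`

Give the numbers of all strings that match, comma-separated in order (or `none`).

2, 3, 5

1 → no match
2 → match
3 → match
4 → no match
5 → match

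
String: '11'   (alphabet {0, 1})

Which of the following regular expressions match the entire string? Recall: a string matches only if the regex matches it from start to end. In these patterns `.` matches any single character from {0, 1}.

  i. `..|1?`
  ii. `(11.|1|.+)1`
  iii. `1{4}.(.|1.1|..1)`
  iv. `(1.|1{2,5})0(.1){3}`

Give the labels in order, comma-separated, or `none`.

i, ii

i → match
ii → match
iii → no match
iv → no match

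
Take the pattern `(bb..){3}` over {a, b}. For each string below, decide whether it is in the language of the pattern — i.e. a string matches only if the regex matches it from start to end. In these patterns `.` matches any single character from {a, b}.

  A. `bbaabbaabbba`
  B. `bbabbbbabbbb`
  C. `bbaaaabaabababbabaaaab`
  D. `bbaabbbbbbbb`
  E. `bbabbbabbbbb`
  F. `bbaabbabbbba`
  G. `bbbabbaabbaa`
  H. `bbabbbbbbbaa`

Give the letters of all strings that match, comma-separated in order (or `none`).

A, B, D, E, F, G, H

A → match
B → match
C → no match
D → match
E → match
F → match
G → match
H → match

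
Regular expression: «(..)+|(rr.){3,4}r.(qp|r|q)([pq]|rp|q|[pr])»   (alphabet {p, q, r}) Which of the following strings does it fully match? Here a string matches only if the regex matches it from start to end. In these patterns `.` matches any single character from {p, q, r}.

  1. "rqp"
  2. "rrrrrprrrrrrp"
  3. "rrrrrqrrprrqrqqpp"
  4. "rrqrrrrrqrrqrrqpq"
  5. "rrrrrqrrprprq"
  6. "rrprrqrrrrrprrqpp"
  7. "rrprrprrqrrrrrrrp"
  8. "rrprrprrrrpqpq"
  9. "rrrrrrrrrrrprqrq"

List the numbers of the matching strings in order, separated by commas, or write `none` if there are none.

1. "rqp" → no match
2 → match
3 → match
4 → match
5 → match
6 → match
7 → match
8 → match
9 → match

2, 3, 4, 5, 6, 7, 8, 9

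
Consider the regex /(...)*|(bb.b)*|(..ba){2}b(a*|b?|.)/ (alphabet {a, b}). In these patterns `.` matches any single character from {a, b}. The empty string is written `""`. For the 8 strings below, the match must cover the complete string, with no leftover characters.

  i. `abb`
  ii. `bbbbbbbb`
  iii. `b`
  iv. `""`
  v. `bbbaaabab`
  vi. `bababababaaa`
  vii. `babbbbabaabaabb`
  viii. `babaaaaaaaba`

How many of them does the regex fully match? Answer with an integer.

7

i. `abb` → match
ii. `bbbbbbbb` → match
iii. `b` → no match
iv. `""` → match
v. `bbbaaabab` → match
vi. `bababababaaa` → match
vii → match
viii. `babaaaaaaaba` → match
Total matched: 7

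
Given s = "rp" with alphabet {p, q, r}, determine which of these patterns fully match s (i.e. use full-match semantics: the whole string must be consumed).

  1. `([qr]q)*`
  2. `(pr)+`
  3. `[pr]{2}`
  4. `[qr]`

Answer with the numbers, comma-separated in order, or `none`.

3

1 → no match
2 → no match — must start with "pr"
3 → match
4 → no match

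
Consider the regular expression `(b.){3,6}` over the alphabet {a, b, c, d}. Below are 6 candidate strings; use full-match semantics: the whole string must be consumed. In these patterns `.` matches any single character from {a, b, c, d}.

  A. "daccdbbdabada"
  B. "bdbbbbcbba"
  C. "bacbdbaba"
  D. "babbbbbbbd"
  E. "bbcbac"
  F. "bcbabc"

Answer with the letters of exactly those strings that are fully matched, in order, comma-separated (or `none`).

A → no match — must start with "b"
B → no match
C → no match
D → match
E → no match
F → match

D, F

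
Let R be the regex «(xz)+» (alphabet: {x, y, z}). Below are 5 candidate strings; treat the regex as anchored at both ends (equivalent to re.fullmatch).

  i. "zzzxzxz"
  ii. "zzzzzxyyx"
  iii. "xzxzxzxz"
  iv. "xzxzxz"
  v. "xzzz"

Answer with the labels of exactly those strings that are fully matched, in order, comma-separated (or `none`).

i → no match — must start with "xz"
ii → no match — must start with "xz"
iii → match
iv → match
v → no match — must end with "xz"

iii, iv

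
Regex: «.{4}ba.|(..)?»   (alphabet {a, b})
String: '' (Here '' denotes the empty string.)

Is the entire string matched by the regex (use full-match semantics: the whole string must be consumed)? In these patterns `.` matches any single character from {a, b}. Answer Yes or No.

Yes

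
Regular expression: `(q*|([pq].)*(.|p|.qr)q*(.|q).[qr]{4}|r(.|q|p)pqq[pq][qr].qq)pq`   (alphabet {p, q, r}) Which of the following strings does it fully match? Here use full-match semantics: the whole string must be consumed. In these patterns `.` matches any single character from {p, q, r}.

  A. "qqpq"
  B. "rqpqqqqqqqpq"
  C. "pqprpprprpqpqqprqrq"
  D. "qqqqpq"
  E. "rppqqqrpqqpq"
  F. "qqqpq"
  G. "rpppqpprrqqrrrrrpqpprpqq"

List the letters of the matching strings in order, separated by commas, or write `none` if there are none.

A, B, D, E, F

A → match
B → match
C → no match — must end with "pq"
D → match
E → match
F → match
G → no match — must end with "pq"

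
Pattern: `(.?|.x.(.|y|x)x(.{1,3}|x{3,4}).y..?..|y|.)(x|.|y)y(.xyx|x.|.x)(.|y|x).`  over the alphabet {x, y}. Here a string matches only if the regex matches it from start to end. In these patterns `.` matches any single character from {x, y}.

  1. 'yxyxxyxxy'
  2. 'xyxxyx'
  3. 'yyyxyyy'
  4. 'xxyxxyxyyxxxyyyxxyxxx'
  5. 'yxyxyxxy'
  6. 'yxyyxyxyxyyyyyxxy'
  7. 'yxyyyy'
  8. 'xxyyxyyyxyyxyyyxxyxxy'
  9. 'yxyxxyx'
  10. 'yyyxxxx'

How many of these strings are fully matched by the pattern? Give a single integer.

1. 'yxyxxyxxy' → match
2. 'xyxxyx' → match
3. 'yyyxyyy' → match
4 → match
5. 'yxyxyxxy' → no match
6 → match
7. 'yxyyyy' → no match
8 → match
9. 'yxyxxyx' → match
10. 'yyyxxxx' → match
Total matched: 8

8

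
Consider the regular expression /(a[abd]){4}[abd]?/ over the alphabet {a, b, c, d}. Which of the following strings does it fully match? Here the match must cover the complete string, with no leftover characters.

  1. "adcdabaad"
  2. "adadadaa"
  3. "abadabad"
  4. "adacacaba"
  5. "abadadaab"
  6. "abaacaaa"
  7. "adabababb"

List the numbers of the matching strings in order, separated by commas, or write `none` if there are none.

2, 3, 5, 7

1 → no match
2 → match
3 → match
4 → no match
5 → match
6 → no match
7 → match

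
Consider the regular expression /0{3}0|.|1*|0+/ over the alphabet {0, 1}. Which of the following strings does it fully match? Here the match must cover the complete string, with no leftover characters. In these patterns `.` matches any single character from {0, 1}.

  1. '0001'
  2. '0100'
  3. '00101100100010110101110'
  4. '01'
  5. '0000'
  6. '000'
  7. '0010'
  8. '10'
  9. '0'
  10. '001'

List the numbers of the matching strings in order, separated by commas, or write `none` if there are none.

1 → no match
2 → no match
3 → no match
4 → no match
5 → match
6 → match
7 → no match
8 → no match
9 → match
10 → no match

5, 6, 9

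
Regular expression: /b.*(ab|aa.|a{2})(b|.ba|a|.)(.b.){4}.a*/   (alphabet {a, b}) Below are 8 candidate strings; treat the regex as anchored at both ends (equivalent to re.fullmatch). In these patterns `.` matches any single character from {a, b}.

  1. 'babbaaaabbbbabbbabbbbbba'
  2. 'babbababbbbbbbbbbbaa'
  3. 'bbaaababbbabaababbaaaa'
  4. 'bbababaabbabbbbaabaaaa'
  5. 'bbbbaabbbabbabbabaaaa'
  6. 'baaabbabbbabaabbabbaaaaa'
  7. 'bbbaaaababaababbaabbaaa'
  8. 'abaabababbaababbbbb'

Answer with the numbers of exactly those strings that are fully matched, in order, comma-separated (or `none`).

1 → match
2 → match
3 → match
4 → match
5 → no match
6 → match
7 → match
8 → no match — must start with 'b'

1, 2, 3, 4, 6, 7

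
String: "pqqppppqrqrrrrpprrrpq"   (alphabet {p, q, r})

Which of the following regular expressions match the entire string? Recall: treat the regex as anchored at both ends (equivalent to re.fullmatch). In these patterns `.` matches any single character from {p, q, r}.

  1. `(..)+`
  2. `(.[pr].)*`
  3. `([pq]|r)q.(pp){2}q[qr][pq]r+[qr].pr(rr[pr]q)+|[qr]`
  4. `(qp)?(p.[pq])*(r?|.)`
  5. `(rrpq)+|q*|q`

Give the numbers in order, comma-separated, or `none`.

1 → no match
2 → no match
3 → match
4 → no match
5 → no match

3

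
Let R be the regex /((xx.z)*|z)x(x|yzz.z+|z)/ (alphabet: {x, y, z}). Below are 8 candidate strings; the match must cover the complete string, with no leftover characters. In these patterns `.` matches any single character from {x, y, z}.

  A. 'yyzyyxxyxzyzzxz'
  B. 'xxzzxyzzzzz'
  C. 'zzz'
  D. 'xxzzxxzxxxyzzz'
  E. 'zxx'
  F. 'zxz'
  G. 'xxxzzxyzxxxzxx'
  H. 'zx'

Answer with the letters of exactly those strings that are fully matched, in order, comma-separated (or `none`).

B, E, F

A → no match
B → match
C → no match
D → no match
E → match
F → match
G → no match
H → no match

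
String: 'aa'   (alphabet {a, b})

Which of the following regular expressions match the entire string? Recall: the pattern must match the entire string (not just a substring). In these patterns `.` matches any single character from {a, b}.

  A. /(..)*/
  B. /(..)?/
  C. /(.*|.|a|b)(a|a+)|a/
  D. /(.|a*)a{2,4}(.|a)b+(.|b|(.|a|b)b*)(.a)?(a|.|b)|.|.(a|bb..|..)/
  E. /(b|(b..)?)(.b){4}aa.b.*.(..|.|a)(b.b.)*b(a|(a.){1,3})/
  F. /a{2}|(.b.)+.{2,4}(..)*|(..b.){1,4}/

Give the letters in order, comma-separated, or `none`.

A → match
B → match
C → match
D → match
E → no match
F → match

A, B, C, D, F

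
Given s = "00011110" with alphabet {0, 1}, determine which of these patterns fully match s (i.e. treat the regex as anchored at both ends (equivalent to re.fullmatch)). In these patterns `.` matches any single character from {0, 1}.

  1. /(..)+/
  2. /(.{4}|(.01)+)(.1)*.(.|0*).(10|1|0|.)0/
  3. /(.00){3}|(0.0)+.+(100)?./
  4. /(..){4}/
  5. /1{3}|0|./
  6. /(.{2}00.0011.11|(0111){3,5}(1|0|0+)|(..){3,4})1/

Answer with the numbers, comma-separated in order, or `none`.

1 → match
2 → match
3 → match
4 → match
5 → no match
6 → no match — must end with "1"

1, 2, 3, 4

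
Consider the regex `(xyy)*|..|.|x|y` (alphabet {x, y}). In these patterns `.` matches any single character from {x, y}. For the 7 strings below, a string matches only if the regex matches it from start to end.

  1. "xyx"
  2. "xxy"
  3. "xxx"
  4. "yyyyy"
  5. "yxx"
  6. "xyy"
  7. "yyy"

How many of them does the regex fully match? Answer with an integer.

1 → no match
2 → no match
3 → no match
4 → no match
5 → no match
6 → match
7 → no match
Total matched: 1

1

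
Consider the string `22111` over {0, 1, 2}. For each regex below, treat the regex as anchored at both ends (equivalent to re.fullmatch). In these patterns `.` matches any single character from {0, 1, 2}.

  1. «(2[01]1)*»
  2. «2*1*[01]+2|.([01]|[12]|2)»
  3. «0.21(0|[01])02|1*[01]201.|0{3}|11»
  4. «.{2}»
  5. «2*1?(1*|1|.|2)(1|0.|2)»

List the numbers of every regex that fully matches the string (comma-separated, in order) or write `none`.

5

1 → no match
2 → no match
3 → no match
4 → no match
5 → match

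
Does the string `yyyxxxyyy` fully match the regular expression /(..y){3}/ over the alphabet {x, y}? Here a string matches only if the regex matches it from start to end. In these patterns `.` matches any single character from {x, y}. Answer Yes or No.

No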